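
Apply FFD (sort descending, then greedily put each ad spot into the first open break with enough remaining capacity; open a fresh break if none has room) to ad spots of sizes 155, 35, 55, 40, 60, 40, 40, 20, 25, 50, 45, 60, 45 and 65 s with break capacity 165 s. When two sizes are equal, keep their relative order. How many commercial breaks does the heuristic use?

5

Sorted descending: 155, 65, 60, 60, 55, 50, 45, 45, 40, 40, 40, 35, 25, 20.
  155 → break 1 (new)  [load 155/165]
  65 → break 2 (new)  [load 65/165]
  60 → break 2  [load 125/165]
  60 → break 3 (new)  [load 60/165]
  55 → break 3  [load 115/165]
  50 → break 3  [load 165/165]
  45 → break 4 (new)  [load 45/165]
  45 → break 4  [load 90/165]
  40 → break 2  [load 165/165]
  40 → break 4  [load 130/165]
  40 → break 5 (new)  [load 40/165]
  35 → break 4  [load 165/165]
  25 → break 5  [load 65/165]
  20 → break 5  [load 85/165]
5 commercial breaks opened.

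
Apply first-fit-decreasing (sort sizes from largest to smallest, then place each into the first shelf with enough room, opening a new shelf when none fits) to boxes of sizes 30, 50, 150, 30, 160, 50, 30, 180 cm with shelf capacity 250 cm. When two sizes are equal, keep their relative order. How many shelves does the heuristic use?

Sorted descending: 180, 160, 150, 50, 50, 30, 30, 30.
  180 → shelf 1 (new)  [load 180/250]
  160 → shelf 2 (new)  [load 160/250]
  150 → shelf 3 (new)  [load 150/250]
  50 → shelf 1  [load 230/250]
  50 → shelf 2  [load 210/250]
  30 → shelf 2  [load 240/250]
  30 → shelf 3  [load 180/250]
  30 → shelf 3  [load 210/250]
3 shelves opened.

3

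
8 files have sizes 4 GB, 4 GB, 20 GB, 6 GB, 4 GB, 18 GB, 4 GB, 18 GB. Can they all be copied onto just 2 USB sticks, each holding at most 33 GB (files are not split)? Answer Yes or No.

No

Total = 78 GB; ⌈78/33⌉ = 3.
At least 3 USB sticks are required, but only 2 are allowed.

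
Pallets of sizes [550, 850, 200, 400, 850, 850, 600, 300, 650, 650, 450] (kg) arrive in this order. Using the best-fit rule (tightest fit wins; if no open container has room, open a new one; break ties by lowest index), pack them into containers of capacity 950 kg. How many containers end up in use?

8

  550 → container 1 (new)  [load 550/950]
  850 → container 2 (new)  [load 850/950]
  200 → container 1  [load 750/950]
  400 → container 3 (new)  [load 400/950]
  850 → container 4 (new)  [load 850/950]
  850 → container 5 (new)  [load 850/950]
  600 → container 6 (new)  [load 600/950]
  300 → container 6  [load 900/950]
  650 → container 7 (new)  [load 650/950]
  650 → container 8 (new)  [load 650/950]
  450 → container 3  [load 850/950]
8 containers opened.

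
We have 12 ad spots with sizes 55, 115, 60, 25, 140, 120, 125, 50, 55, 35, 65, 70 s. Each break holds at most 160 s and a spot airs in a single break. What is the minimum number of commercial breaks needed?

Total = 140 + 125 + 120 + 115 + 70 + 65 + 60 + 55 + 55 + 50 + 35 + 25 = 915 s.
Lower bound: ⌈915/160⌉ = 6 commercial breaks.
A packing using 7 commercial breaks:
  break 1: 140 = 140
  break 2: 125 + 35 = 160
  break 3: 120 + 25 = 145
  break 4: 115 = 115
  break 5: 70 + 65 = 135
  break 6: 60 + 55 = 115
  break 7: 55 + 50 = 105
No arrangement into 6 commercial breaks stays within capacity, so 7 is optimal.

7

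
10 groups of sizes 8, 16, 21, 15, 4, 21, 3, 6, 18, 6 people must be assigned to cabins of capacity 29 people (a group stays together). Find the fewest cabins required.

5

Total = 21 + 21 + 18 + 16 + 15 + 8 + 6 + 6 + 4 + 3 = 118 people.
Lower bound: ⌈118/29⌉ = 5 cabins.
A packing using 5 cabins:
  cabin 1: 21 + 8 = 29
  cabin 2: 21 + 6 = 27
  cabin 3: 18 + 6 + 4 = 28
  cabin 4: 16 + 3 = 19
  cabin 5: 15 = 15
This matches the lower bound, so 5 is optimal.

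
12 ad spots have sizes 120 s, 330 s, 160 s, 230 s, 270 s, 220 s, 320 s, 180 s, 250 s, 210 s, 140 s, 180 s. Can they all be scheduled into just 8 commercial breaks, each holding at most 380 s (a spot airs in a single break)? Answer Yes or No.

Yes

A valid assignment using 8 commercial breaks:
  break 1: 330 = 330
  break 2: 320 = 320
  break 3: 270 = 270
  break 4: 250 + 120 = 370
  break 5: 230 + 140 = 370
  break 6: 220 + 160 = 380
  break 7: 210 = 210
  break 8: 180 + 180 = 360
Every load is within 380 s, so 8 commercial breaks suffice.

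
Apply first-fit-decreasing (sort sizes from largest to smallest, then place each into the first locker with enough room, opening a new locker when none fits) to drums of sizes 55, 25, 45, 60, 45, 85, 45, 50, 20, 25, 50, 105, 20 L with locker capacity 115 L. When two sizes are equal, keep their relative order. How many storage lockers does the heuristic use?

Sorted descending: 105, 85, 60, 55, 50, 50, 45, 45, 45, 25, 25, 20, 20.
  105 → locker 1 (new)  [load 105/115]
  85 → locker 2 (new)  [load 85/115]
  60 → locker 3 (new)  [load 60/115]
  55 → locker 3  [load 115/115]
  50 → locker 4 (new)  [load 50/115]
  50 → locker 4  [load 100/115]
  45 → locker 5 (new)  [load 45/115]
  45 → locker 5  [load 90/115]
  45 → locker 6 (new)  [load 45/115]
  25 → locker 2  [load 110/115]
  25 → locker 5  [load 115/115]
  20 → locker 6  [load 65/115]
  20 → locker 6  [load 85/115]
6 storage lockers opened.

6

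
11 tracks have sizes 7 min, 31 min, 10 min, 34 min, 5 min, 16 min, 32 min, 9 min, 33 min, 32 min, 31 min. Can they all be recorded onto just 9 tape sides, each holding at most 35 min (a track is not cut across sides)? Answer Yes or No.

Yes

A valid assignment using 8 tape sides:
  side 1: 34 = 34
  side 2: 33 = 33
  side 3: 32 = 32
  side 4: 32 = 32
  side 5: 31 = 31
  side 6: 31 = 31
  side 7: 16 + 10 + 9 = 35
  side 8: 7 + 5 = 12
That uses only 8 ≤ 9, so 9 tape sides are enough.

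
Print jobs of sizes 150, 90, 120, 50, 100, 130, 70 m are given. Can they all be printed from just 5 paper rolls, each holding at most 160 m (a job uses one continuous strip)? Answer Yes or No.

A valid assignment using 5 paper rolls:
  roll 1: 150 = 150
  roll 2: 130 = 130
  roll 3: 120 = 120
  roll 4: 100 + 50 = 150
  roll 5: 90 + 70 = 160
Every load is within 160 m, so 5 paper rolls suffice.

Yes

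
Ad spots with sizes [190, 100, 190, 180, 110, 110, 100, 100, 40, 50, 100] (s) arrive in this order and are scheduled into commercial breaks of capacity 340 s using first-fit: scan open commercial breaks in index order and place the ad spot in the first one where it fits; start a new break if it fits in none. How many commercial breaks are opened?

4

  190 → break 1 (new)  [load 190/340]
  100 → break 1  [load 290/340]
  190 → break 2 (new)  [load 190/340]
  180 → break 3 (new)  [load 180/340]
  110 → break 2  [load 300/340]
  110 → break 3  [load 290/340]
  100 → break 4 (new)  [load 100/340]
  100 → break 4  [load 200/340]
  40 → break 1  [load 330/340]
  50 → break 3  [load 340/340]
  100 → break 4  [load 300/340]
4 commercial breaks opened.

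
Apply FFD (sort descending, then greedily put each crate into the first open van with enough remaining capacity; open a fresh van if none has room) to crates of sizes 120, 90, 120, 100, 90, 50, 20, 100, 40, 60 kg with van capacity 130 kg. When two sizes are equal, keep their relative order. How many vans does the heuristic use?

Sorted descending: 120, 120, 100, 100, 90, 90, 60, 50, 40, 20.
  120 → van 1 (new)  [load 120/130]
  120 → van 2 (new)  [load 120/130]
  100 → van 3 (new)  [load 100/130]
  100 → van 4 (new)  [load 100/130]
  90 → van 5 (new)  [load 90/130]
  90 → van 6 (new)  [load 90/130]
  60 → van 7 (new)  [load 60/130]
  50 → van 7  [load 110/130]
  40 → van 5  [load 130/130]
  20 → van 3  [load 120/130]
7 vans opened.

7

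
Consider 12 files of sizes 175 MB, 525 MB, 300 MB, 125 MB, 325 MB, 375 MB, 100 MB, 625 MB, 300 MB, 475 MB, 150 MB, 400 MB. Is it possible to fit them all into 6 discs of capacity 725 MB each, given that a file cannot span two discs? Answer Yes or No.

Yes

A valid assignment using 6 discs:
  disc 1: 625 + 100 = 725
  disc 2: 525 + 175 = 700
  disc 3: 475 + 150 = 625
  disc 4: 400 + 325 = 725
  disc 5: 375 + 300 = 675
  disc 6: 300 + 125 = 425
Every load is within 725 MB, so 6 discs suffice.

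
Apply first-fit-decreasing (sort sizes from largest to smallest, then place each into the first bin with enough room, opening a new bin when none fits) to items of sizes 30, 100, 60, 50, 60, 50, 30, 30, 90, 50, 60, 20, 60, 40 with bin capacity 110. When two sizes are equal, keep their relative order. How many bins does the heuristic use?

7

Sorted descending: 100, 90, 60, 60, 60, 60, 50, 50, 50, 40, 30, 30, 30, 20.
  100 → bin 1 (new)  [load 100/110]
  90 → bin 2 (new)  [load 90/110]
  60 → bin 3 (new)  [load 60/110]
  60 → bin 4 (new)  [load 60/110]
  60 → bin 5 (new)  [load 60/110]
  60 → bin 6 (new)  [load 60/110]
  50 → bin 3  [load 110/110]
  50 → bin 4  [load 110/110]
  50 → bin 5  [load 110/110]
  40 → bin 6  [load 100/110]
  30 → bin 7 (new)  [load 30/110]
  30 → bin 7  [load 60/110]
  30 → bin 7  [load 90/110]
  20 → bin 2  [load 110/110]
7 bins opened.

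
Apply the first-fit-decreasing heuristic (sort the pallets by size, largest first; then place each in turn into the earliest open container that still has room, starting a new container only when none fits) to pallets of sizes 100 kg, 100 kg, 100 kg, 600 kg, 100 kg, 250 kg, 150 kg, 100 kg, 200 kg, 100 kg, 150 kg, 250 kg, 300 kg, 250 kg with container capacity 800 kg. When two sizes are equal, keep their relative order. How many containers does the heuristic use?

4

Sorted descending: 600, 300, 250, 250, 250, 200, 150, 150, 100, 100, 100, 100, 100, 100.
  600 → container 1 (new)  [load 600/800]
  300 → container 2 (new)  [load 300/800]
  250 → container 2  [load 550/800]
  250 → container 2  [load 800/800]
  250 → container 3 (new)  [load 250/800]
  200 → container 1  [load 800/800]
  150 → container 3  [load 400/800]
  150 → container 3  [load 550/800]
  100 → container 3  [load 650/800]
  100 → container 3  [load 750/800]
  100 → container 4 (new)  [load 100/800]
  100 → container 4  [load 200/800]
  100 → container 4  [load 300/800]
  100 → container 4  [load 400/800]
4 containers opened.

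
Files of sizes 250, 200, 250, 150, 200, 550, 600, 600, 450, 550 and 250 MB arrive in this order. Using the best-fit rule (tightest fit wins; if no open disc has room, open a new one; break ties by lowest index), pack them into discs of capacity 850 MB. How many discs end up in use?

  250 → disc 1 (new)  [load 250/850]
  200 → disc 1  [load 450/850]
  250 → disc 1  [load 700/850]
  150 → disc 1  [load 850/850]
  200 → disc 2 (new)  [load 200/850]
  550 → disc 2  [load 750/850]
  600 → disc 3 (new)  [load 600/850]
  600 → disc 4 (new)  [load 600/850]
  450 → disc 5 (new)  [load 450/850]
  550 → disc 6 (new)  [load 550/850]
  250 → disc 3  [load 850/850]
6 discs opened.

6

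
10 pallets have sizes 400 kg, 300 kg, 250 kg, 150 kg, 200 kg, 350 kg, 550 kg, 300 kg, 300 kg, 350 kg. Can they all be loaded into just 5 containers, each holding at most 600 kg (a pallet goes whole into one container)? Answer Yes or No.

Total = 3150 kg; ⌈3150/600⌉ = 6.
At least 6 containers are required, but only 5 are allowed.

No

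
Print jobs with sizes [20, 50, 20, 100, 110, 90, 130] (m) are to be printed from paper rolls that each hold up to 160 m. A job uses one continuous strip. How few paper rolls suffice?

Total = 130 + 110 + 100 + 90 + 50 + 20 + 20 = 520 m.
Lower bound: ⌈520/160⌉ = 4 paper rolls.
A packing using 4 paper rolls:
  roll 1: 130 + 20 = 150
  roll 2: 110 + 50 = 160
  roll 3: 100 + 20 = 120
  roll 4: 90 = 90
This matches the lower bound, so 4 is optimal.

4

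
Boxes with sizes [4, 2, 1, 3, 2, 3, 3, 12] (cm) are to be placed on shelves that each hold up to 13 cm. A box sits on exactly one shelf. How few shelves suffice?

3

Total = 12 + 4 + 3 + 3 + 3 + 2 + 2 + 1 = 30 cm.
Lower bound: ⌈30/13⌉ = 3 shelves.
A packing using 3 shelves:
  shelf 1: 12 + 1 = 13
  shelf 2: 4 + 3 + 3 + 3 = 13
  shelf 3: 2 + 2 = 4
This matches the lower bound, so 3 is optimal.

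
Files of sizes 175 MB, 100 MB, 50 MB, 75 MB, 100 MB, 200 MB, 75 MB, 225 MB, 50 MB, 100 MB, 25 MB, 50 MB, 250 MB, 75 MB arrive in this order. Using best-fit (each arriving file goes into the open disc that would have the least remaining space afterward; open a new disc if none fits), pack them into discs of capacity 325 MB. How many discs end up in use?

5

  175 → disc 1 (new)  [load 175/325]
  100 → disc 1  [load 275/325]
  50 → disc 1  [load 325/325]
  75 → disc 2 (new)  [load 75/325]
  100 → disc 2  [load 175/325]
  200 → disc 3 (new)  [load 200/325]
  75 → disc 3  [load 275/325]
  225 → disc 4 (new)  [load 225/325]
  50 → disc 3  [load 325/325]
  100 → disc 4  [load 325/325]
  25 → disc 2  [load 200/325]
  50 → disc 2  [load 250/325]
  250 → disc 5 (new)  [load 250/325]
  75 → disc 2  [load 325/325]
5 discs opened.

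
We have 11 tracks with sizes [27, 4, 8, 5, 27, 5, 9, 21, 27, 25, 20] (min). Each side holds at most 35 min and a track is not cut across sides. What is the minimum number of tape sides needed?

6

Total = 27 + 27 + 27 + 25 + 21 + 20 + 9 + 8 + 5 + 5 + 4 = 178 min.
Lower bound: ⌈178/35⌉ = 6 tape sides.
A packing using 6 tape sides:
  side 1: 27 + 8 = 35
  side 2: 27 + 5 = 32
  side 3: 27 + 5 = 32
  side 4: 25 + 9 = 34
  side 5: 21 + 4 = 25
  side 6: 20 = 20
This matches the lower bound, so 6 is optimal.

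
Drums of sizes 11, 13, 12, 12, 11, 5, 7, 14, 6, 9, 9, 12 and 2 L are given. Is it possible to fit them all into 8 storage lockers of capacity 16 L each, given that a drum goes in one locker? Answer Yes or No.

Total = 123 L; ⌈123/16⌉ = 8.
9 drums each exceed half the capacity and cannot share a locker, forcing at least 9 storage lockers.
At least 9 storage lockers are required, but only 8 are allowed.

No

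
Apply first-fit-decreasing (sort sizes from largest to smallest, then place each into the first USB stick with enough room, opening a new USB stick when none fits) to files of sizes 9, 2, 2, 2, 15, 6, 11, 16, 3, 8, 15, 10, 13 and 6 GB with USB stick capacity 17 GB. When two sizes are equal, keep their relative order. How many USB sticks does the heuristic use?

Sorted descending: 16, 15, 15, 13, 11, 10, 9, 8, 6, 6, 3, 2, 2, 2.
  16 → USB stick 1 (new)  [load 16/17]
  15 → USB stick 2 (new)  [load 15/17]
  15 → USB stick 3 (new)  [load 15/17]
  13 → USB stick 4 (new)  [load 13/17]
  11 → USB stick 5 (new)  [load 11/17]
  10 → USB stick 6 (new)  [load 10/17]
  9 → USB stick 7 (new)  [load 9/17]
  8 → USB stick 7  [load 17/17]
  6 → USB stick 5  [load 17/17]
  6 → USB stick 6  [load 16/17]
  3 → USB stick 4  [load 16/17]
  2 → USB stick 2  [load 17/17]
  2 → USB stick 3  [load 17/17]
  2 → USB stick 8 (new)  [load 2/17]
8 USB sticks opened.

8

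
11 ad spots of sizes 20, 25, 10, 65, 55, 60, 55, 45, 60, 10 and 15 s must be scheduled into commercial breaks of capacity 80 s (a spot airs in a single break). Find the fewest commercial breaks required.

Total = 65 + 60 + 60 + 55 + 55 + 45 + 25 + 20 + 15 + 10 + 10 = 420 s.
Lower bound: ⌈420/80⌉ = 6 commercial breaks.
A packing using 6 commercial breaks:
  break 1: 65 + 15 = 80
  break 2: 60 + 20 = 80
  break 3: 60 + 10 + 10 = 80
  break 4: 55 + 25 = 80
  break 5: 55 = 55
  break 6: 45 = 45
This matches the lower bound, so 6 is optimal.

6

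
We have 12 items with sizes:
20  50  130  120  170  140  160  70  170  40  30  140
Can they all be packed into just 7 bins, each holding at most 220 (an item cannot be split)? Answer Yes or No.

A valid assignment using 7 bins:
  bin 1: 170 + 50 = 220
  bin 2: 170 + 40 = 210
  bin 3: 160 + 30 + 20 = 210
  bin 4: 140 + 70 = 210
  bin 5: 140 = 140
  bin 6: 130 = 130
  bin 7: 120 = 120
Every load is within 220, so 7 bins suffice.

Yes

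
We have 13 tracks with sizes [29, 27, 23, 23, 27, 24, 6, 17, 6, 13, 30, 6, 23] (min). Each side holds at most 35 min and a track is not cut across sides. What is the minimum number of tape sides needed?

Total = 30 + 29 + 27 + 27 + 24 + 23 + 23 + 23 + 17 + 13 + 6 + 6 + 6 = 254 min.
Lower bound: ⌈254/35⌉ = 8 tape sides.
A packing using 9 tape sides:
  side 1: 30 = 30
  side 2: 29 + 6 = 35
  side 3: 27 + 6 = 33
  side 4: 27 + 6 = 33
  side 5: 24 = 24
  side 6: 23 = 23
  side 7: 23 = 23
  side 8: 23 = 23
  side 9: 17 + 13 = 30
No arrangement into 8 tape sides stays within capacity, so 9 is optimal.

9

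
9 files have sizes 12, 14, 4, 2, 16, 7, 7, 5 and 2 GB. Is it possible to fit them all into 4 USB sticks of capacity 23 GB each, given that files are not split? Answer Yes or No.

A valid assignment using 3 USB sticks:
  USB stick 1: 16 + 7 = 23
  USB stick 2: 14 + 7 + 2 = 23
  USB stick 3: 12 + 5 + 4 + 2 = 23
That uses only 3 ≤ 4, so 4 USB sticks are enough.

Yes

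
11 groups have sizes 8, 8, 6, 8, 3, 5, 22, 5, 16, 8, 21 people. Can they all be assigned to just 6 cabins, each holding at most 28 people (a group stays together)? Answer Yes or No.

Yes

A valid assignment using 5 cabins:
  cabin 1: 22 + 6 = 28
  cabin 2: 21 + 5 = 26
  cabin 3: 16 + 8 + 3 = 27
  cabin 4: 8 + 8 + 8 = 24
  cabin 5: 5 = 5
That uses only 5 ≤ 6, so 6 cabins are enough.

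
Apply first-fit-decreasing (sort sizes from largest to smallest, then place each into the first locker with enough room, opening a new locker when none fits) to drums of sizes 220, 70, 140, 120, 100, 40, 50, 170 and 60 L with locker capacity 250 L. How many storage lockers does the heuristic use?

5

Sorted descending: 220, 170, 140, 120, 100, 70, 60, 50, 40.
  220 → locker 1 (new)  [load 220/250]
  170 → locker 2 (new)  [load 170/250]
  140 → locker 3 (new)  [load 140/250]
  120 → locker 4 (new)  [load 120/250]
  100 → locker 3  [load 240/250]
  70 → locker 2  [load 240/250]
  60 → locker 4  [load 180/250]
  50 → locker 4  [load 230/250]
  40 → locker 5 (new)  [load 40/250]
5 storage lockers opened.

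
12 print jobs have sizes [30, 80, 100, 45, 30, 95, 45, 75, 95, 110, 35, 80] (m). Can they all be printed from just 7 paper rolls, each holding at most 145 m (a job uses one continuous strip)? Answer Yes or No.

A valid assignment using 7 paper rolls:
  roll 1: 110 + 35 = 145
  roll 2: 100 + 45 = 145
  roll 3: 95 + 45 = 140
  roll 4: 95 + 30 = 125
  roll 5: 80 + 30 = 110
  roll 6: 80 = 80
  roll 7: 75 = 75
Every load is within 145 m, so 7 paper rolls suffice.

Yes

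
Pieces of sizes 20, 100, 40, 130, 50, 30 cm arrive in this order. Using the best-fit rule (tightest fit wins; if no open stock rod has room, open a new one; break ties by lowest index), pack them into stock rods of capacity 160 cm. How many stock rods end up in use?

3

  20 → stock rod 1 (new)  [load 20/160]
  100 → stock rod 1  [load 120/160]
  40 → stock rod 1  [load 160/160]
  130 → stock rod 2 (new)  [load 130/160]
  50 → stock rod 3 (new)  [load 50/160]
  30 → stock rod 2  [load 160/160]
3 stock rods opened.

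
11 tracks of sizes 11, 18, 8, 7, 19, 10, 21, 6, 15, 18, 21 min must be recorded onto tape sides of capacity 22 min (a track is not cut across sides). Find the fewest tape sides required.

Total = 21 + 21 + 19 + 18 + 18 + 15 + 11 + 10 + 8 + 7 + 6 = 154 min.
Lower bound: ⌈154/22⌉ = 7 tape sides.
A packing using 8 tape sides:
  side 1: 21 = 21
  side 2: 21 = 21
  side 3: 19 = 19
  side 4: 18 = 18
  side 5: 18 = 18
  side 6: 15 + 7 = 22
  side 7: 11 + 10 = 21
  side 8: 8 + 6 = 14
No arrangement into 7 tape sides stays within capacity, so 8 is optimal.

8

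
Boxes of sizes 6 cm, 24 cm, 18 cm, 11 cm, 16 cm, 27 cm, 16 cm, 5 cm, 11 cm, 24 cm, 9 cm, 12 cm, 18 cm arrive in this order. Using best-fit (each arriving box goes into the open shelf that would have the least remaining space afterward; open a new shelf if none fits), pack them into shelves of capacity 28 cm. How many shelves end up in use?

9

  6 → shelf 1 (new)  [load 6/28]
  24 → shelf 2 (new)  [load 24/28]
  18 → shelf 1  [load 24/28]
  11 → shelf 3 (new)  [load 11/28]
  16 → shelf 3  [load 27/28]
  27 → shelf 4 (new)  [load 27/28]
  16 → shelf 5 (new)  [load 16/28]
  5 → shelf 5  [load 21/28]
  11 → shelf 6 (new)  [load 11/28]
  24 → shelf 7 (new)  [load 24/28]
  9 → shelf 6  [load 20/28]
  12 → shelf 8 (new)  [load 12/28]
  18 → shelf 9 (new)  [load 18/28]
9 shelves opened.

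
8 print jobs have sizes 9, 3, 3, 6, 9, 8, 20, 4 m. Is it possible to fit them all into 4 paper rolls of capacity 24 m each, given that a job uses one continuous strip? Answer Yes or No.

Yes

A valid assignment using 3 paper rolls:
  roll 1: 20 + 4 = 24
  roll 2: 9 + 9 + 6 = 24
  roll 3: 8 + 3 + 3 = 14
That uses only 3 ≤ 4, so 4 paper rolls are enough.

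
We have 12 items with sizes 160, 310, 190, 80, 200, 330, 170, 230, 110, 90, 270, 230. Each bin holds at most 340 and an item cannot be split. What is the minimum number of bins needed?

8

Total = 330 + 310 + 270 + 230 + 230 + 200 + 190 + 170 + 160 + 110 + 90 + 80 = 2370.
Lower bound: ⌈2370/340⌉ = 7 bins.
A packing using 8 bins:
  bin 1: 330 = 330
  bin 2: 310 = 310
  bin 3: 270 = 270
  bin 4: 230 + 110 = 340
  bin 5: 230 + 90 = 320
  bin 6: 200 + 80 = 280
  bin 7: 190 = 190
  bin 8: 170 + 160 = 330
No arrangement into 7 bins stays within capacity, so 8 is optimal.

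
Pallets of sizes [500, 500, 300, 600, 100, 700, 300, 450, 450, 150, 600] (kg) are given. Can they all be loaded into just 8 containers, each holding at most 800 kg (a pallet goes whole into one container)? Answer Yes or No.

Yes

A valid assignment using 7 containers:
  container 1: 700 + 100 = 800
  container 2: 600 + 150 = 750
  container 3: 600 = 600
  container 4: 500 + 300 = 800
  container 5: 500 + 300 = 800
  container 6: 450 = 450
  container 7: 450 = 450
That uses only 7 ≤ 8, so 8 containers are enough.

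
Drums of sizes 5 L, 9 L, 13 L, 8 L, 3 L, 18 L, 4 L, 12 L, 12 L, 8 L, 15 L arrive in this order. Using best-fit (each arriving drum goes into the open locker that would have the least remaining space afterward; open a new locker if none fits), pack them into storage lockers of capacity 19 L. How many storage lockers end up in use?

  5 → locker 1 (new)  [load 5/19]
  9 → locker 1  [load 14/19]
  13 → locker 2 (new)  [load 13/19]
  8 → locker 3 (new)  [load 8/19]
  3 → locker 1  [load 17/19]
  18 → locker 4 (new)  [load 18/19]
  4 → locker 2  [load 17/19]
  12 → locker 5 (new)  [load 12/19]
  12 → locker 6 (new)  [load 12/19]
  8 → locker 3  [load 16/19]
  15 → locker 7 (new)  [load 15/19]
7 storage lockers opened.

7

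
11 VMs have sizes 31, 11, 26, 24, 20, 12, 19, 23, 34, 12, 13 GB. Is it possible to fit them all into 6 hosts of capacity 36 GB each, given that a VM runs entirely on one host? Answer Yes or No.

No

Total = 225 GB; ⌈225/36⌉ = 7.
At least 7 hosts are required, but only 6 are allowed.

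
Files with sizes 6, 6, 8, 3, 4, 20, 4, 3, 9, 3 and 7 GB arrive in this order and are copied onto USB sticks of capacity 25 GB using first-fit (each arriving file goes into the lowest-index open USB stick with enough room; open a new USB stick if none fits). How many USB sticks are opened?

  6 → USB stick 1 (new)  [load 6/25]
  6 → USB stick 1  [load 12/25]
  8 → USB stick 1  [load 20/25]
  3 → USB stick 1  [load 23/25]
  4 → USB stick 2 (new)  [load 4/25]
  20 → USB stick 2  [load 24/25]
  4 → USB stick 3 (new)  [load 4/25]
  3 → USB stick 3  [load 7/25]
  9 → USB stick 3  [load 16/25]
  3 → USB stick 3  [load 19/25]
  7 → USB stick 4 (new)  [load 7/25]
4 USB sticks opened.

4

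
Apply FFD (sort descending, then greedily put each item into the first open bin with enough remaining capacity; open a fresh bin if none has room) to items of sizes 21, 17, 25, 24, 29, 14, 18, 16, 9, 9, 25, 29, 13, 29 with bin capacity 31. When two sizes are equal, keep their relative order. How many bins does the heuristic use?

Sorted descending: 29, 29, 29, 25, 25, 24, 21, 18, 17, 16, 14, 13, 9, 9.
  29 → bin 1 (new)  [load 29/31]
  29 → bin 2 (new)  [load 29/31]
  29 → bin 3 (new)  [load 29/31]
  25 → bin 4 (new)  [load 25/31]
  25 → bin 5 (new)  [load 25/31]
  24 → bin 6 (new)  [load 24/31]
  21 → bin 7 (new)  [load 21/31]
  18 → bin 8 (new)  [load 18/31]
  17 → bin 9 (new)  [load 17/31]
  16 → bin 10 (new)  [load 16/31]
  14 → bin 9  [load 31/31]
  13 → bin 8  [load 31/31]
  9 → bin 7  [load 30/31]
  9 → bin 10  [load 25/31]
10 bins opened.

10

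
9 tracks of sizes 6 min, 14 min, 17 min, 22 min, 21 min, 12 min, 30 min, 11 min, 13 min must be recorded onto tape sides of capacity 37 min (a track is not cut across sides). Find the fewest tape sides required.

Total = 30 + 22 + 21 + 17 + 14 + 13 + 12 + 11 + 6 = 146 min.
Lower bound: ⌈146/37⌉ = 4 tape sides.
A packing using 5 tape sides:
  side 1: 30 + 6 = 36
  side 2: 22 + 14 = 36
  side 3: 21 + 13 = 34
  side 4: 17 + 12 = 29
  side 5: 11 = 11
No arrangement into 4 tape sides stays within capacity, so 5 is optimal.

5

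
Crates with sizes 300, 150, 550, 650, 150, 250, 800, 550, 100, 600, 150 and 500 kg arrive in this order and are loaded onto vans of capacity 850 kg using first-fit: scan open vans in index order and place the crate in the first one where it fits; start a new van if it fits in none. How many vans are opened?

  300 → van 1 (new)  [load 300/850]
  150 → van 1  [load 450/850]
  550 → van 2 (new)  [load 550/850]
  650 → van 3 (new)  [load 650/850]
  150 → van 1  [load 600/850]
  250 → van 1  [load 850/850]
  800 → van 4 (new)  [load 800/850]
  550 → van 5 (new)  [load 550/850]
  100 → van 2  [load 650/850]
  600 → van 6 (new)  [load 600/850]
  150 → van 2  [load 800/850]
  500 → van 7 (new)  [load 500/850]
7 vans opened.

7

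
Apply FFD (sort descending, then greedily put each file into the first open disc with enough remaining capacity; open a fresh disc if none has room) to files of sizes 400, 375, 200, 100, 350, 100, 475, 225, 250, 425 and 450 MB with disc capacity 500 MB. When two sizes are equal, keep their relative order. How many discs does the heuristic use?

Sorted descending: 475, 450, 425, 400, 375, 350, 250, 225, 200, 100, 100.
  475 → disc 1 (new)  [load 475/500]
  450 → disc 2 (new)  [load 450/500]
  425 → disc 3 (new)  [load 425/500]
  400 → disc 4 (new)  [load 400/500]
  375 → disc 5 (new)  [load 375/500]
  350 → disc 6 (new)  [load 350/500]
  250 → disc 7 (new)  [load 250/500]
  225 → disc 7  [load 475/500]
  200 → disc 8 (new)  [load 200/500]
  100 → disc 4  [load 500/500]
  100 → disc 5  [load 475/500]
8 discs opened.

8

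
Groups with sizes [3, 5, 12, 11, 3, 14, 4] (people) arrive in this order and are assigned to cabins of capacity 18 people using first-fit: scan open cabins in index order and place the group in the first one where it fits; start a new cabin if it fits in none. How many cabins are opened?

  3 → cabin 1 (new)  [load 3/18]
  5 → cabin 1  [load 8/18]
  12 → cabin 2 (new)  [load 12/18]
  11 → cabin 3 (new)  [load 11/18]
  3 → cabin 1  [load 11/18]
  14 → cabin 4 (new)  [load 14/18]
  4 → cabin 1  [load 15/18]
4 cabins opened.

4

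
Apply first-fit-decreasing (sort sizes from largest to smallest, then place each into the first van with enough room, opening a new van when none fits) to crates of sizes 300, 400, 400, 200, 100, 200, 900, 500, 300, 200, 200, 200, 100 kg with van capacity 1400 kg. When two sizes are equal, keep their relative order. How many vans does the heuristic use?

Sorted descending: 900, 500, 400, 400, 300, 300, 200, 200, 200, 200, 200, 100, 100.
  900 → van 1 (new)  [load 900/1400]
  500 → van 1  [load 1400/1400]
  400 → van 2 (new)  [load 400/1400]
  400 → van 2  [load 800/1400]
  300 → van 2  [load 1100/1400]
  300 → van 2  [load 1400/1400]
  200 → van 3 (new)  [load 200/1400]
  200 → van 3  [load 400/1400]
  200 → van 3  [load 600/1400]
  200 → van 3  [load 800/1400]
  200 → van 3  [load 1000/1400]
  100 → van 3  [load 1100/1400]
  100 → van 3  [load 1200/1400]
3 vans opened.

3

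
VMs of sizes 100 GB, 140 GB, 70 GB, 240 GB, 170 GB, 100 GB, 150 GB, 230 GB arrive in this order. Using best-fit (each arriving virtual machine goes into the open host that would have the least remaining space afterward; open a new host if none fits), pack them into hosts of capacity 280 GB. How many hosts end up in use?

  100 → host 1 (new)  [load 100/280]
  140 → host 1  [load 240/280]
  70 → host 2 (new)  [load 70/280]
  240 → host 3 (new)  [load 240/280]
  170 → host 2  [load 240/280]
  100 → host 4 (new)  [load 100/280]
  150 → host 4  [load 250/280]
  230 → host 5 (new)  [load 230/280]
5 hosts opened.

5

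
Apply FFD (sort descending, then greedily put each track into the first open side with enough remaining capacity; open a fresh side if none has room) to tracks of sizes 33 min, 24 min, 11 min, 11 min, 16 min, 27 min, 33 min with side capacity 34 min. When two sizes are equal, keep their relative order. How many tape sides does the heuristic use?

6

Sorted descending: 33, 33, 27, 24, 16, 11, 11.
  33 → side 1 (new)  [load 33/34]
  33 → side 2 (new)  [load 33/34]
  27 → side 3 (new)  [load 27/34]
  24 → side 4 (new)  [load 24/34]
  16 → side 5 (new)  [load 16/34]
  11 → side 5  [load 27/34]
  11 → side 6 (new)  [load 11/34]
6 tape sides opened.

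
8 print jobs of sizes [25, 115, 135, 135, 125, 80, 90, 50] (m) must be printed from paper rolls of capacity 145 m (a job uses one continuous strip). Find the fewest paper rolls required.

Total = 135 + 135 + 125 + 115 + 90 + 80 + 50 + 25 = 755 m.
Lower bound: ⌈755/145⌉ = 6 paper rolls.
A packing using 6 paper rolls:
  roll 1: 135 = 135
  roll 2: 135 = 135
  roll 3: 125 = 125
  roll 4: 115 + 25 = 140
  roll 5: 90 + 50 = 140
  roll 6: 80 = 80
This matches the lower bound, so 6 is optimal.

6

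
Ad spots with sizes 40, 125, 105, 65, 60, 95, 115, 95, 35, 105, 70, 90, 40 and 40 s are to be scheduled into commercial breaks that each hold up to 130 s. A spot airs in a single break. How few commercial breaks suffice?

Total = 125 + 115 + 105 + 105 + 95 + 95 + 90 + 70 + 65 + 60 + 40 + 40 + 40 + 35 = 1080 s.
Lower bound: ⌈1080/130⌉ = 9 commercial breaks.
A packing using 10 commercial breaks:
  break 1: 125 = 125
  break 2: 115 = 115
  break 3: 105 = 105
  break 4: 105 = 105
  break 5: 95 + 35 = 130
  break 6: 95 = 95
  break 7: 90 + 40 = 130
  break 8: 70 + 60 = 130
  break 9: 65 + 40 = 105
  break 10: 40 = 40
No arrangement into 9 commercial breaks stays within capacity, so 10 is optimal.

10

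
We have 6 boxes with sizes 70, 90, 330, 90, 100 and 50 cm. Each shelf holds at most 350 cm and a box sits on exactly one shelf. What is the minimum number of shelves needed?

Total = 330 + 100 + 90 + 90 + 70 + 50 = 730 cm.
Lower bound: ⌈730/350⌉ = 3 shelves.
A packing using 3 shelves:
  shelf 1: 330 = 330
  shelf 2: 100 + 90 + 90 + 70 = 350
  shelf 3: 50 = 50
This matches the lower bound, so 3 is optimal.

3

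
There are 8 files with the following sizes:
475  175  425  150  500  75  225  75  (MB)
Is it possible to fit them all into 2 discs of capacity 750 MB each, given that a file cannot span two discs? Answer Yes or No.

Total = 2100 MB; ⌈2100/750⌉ = 3.
At least 3 discs are required, but only 2 are allowed.

No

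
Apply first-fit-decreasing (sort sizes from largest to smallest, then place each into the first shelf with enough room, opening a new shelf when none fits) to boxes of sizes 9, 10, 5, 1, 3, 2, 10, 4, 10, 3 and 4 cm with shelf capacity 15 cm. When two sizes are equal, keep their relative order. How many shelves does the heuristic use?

5

Sorted descending: 10, 10, 10, 9, 5, 4, 4, 3, 3, 2, 1.
  10 → shelf 1 (new)  [load 10/15]
  10 → shelf 2 (new)  [load 10/15]
  10 → shelf 3 (new)  [load 10/15]
  9 → shelf 4 (new)  [load 9/15]
  5 → shelf 1  [load 15/15]
  4 → shelf 2  [load 14/15]
  4 → shelf 3  [load 14/15]
  3 → shelf 4  [load 12/15]
  3 → shelf 4  [load 15/15]
  2 → shelf 5 (new)  [load 2/15]
  1 → shelf 2  [load 15/15]
5 shelves opened.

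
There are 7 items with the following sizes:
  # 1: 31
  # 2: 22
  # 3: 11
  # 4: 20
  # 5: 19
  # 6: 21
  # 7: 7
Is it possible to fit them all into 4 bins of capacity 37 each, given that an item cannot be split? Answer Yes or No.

No

Total = 131; ⌈131/37⌉ = 4.
5 items each exceed half the capacity and cannot share a bin, forcing at least 5 bins.
At least 5 bins are required, but only 4 are allowed.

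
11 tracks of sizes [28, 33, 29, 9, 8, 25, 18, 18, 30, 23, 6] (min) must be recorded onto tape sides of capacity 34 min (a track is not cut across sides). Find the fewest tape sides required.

Total = 33 + 30 + 29 + 28 + 25 + 23 + 18 + 18 + 9 + 8 + 6 = 227 min.
Lower bound: ⌈227/34⌉ = 7 tape sides.
Also, 8 tracks each exceed 17 min, and no two of those can share a side, so at least 8 tape sides are needed.
A packing using 8 tape sides:
  side 1: 33 = 33
  side 2: 30 = 30
  side 3: 29 = 29
  side 4: 28 + 6 = 34
  side 5: 25 + 9 = 34
  side 6: 23 + 8 = 31
  side 7: 18 = 18
  side 8: 18 = 18
This matches the lower bound, so 8 is optimal.

8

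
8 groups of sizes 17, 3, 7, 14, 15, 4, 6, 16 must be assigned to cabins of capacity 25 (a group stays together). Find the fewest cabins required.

4

Total = 17 + 16 + 15 + 14 + 7 + 6 + 4 + 3 = 82.
Lower bound: ⌈82/25⌉ = 4 cabins.
A packing using 4 cabins:
  cabin 1: 17 + 7 = 24
  cabin 2: 16 + 6 + 3 = 25
  cabin 3: 15 + 4 = 19
  cabin 4: 14 = 14
This matches the lower bound, so 4 is optimal.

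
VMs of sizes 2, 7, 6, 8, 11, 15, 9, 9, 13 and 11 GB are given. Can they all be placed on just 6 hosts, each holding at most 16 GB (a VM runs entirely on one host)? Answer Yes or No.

Total = 91 GB; ⌈91/16⌉ = 6.
The bound of 6 does not rule out 6, but exhaustive search shows no assignment into 6 hosts of capacity 16 GB exists — the minimum is 7.

No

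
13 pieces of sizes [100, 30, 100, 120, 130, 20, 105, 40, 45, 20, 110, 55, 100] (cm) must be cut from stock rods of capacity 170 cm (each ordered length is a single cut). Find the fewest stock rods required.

7

Total = 130 + 120 + 110 + 105 + 100 + 100 + 100 + 55 + 45 + 40 + 30 + 20 + 20 = 975 cm.
Lower bound: ⌈975/170⌉ = 6 stock rods.
Also, 7 pieces each exceed 85 cm, and no two of those can share a stock rod, so at least 7 stock rods are needed.
A packing using 7 stock rods:
  stock rod 1: 130 + 40 = 170
  stock rod 2: 120 + 45 = 165
  stock rod 3: 110 + 55 = 165
  stock rod 4: 105 + 30 + 20 = 155
  stock rod 5: 100 + 20 = 120
  stock rod 6: 100 = 100
  stock rod 7: 100 = 100
This matches the lower bound, so 7 is optimal.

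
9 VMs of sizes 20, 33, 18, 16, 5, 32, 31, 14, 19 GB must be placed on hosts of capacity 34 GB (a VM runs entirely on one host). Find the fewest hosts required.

6

Total = 33 + 32 + 31 + 20 + 19 + 18 + 16 + 14 + 5 = 188 GB.
Lower bound: ⌈188/34⌉ = 6 hosts.
A packing using 6 hosts:
  host 1: 33 = 33
  host 2: 32 = 32
  host 3: 31 = 31
  host 4: 20 + 14 = 34
  host 5: 19 + 5 = 24
  host 6: 18 + 16 = 34
This matches the lower bound, so 6 is optimal.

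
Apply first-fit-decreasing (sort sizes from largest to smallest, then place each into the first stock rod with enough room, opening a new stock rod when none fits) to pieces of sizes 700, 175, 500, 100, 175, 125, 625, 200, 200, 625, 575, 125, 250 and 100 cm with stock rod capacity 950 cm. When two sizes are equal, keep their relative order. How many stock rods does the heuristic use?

Sorted descending: 700, 625, 625, 575, 500, 250, 200, 200, 175, 175, 125, 125, 100, 100.
  700 → stock rod 1 (new)  [load 700/950]
  625 → stock rod 2 (new)  [load 625/950]
  625 → stock rod 3 (new)  [load 625/950]
  575 → stock rod 4 (new)  [load 575/950]
  500 → stock rod 5 (new)  [load 500/950]
  250 → stock rod 1  [load 950/950]
  200 → stock rod 2  [load 825/950]
  200 → stock rod 3  [load 825/950]
  175 → stock rod 4  [load 750/950]
  175 → stock rod 4  [load 925/950]
  125 → stock rod 2  [load 950/950]
  125 → stock rod 3  [load 950/950]
  100 → stock rod 5  [load 600/950]
  100 → stock rod 5  [load 700/950]
5 stock rods opened.

5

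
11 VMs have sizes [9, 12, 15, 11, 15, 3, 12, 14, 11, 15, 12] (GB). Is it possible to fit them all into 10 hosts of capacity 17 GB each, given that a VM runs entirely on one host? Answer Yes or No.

Yes

A valid assignment using 10 hosts:
  host 1: 15 = 15
  host 2: 15 = 15
  host 3: 15 = 15
  host 4: 14 + 3 = 17
  host 5: 12 = 12
  host 6: 12 = 12
  host 7: 12 = 12
  host 8: 11 = 11
  host 9: 11 = 11
  host 10: 9 = 9
Every load is within 17 GB, so 10 hosts suffice.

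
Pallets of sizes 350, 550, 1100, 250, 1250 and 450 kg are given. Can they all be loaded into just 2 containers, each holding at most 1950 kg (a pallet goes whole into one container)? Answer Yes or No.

Total = 3950 kg; ⌈3950/1950⌉ = 3.
At least 3 containers are required, but only 2 are allowed.

No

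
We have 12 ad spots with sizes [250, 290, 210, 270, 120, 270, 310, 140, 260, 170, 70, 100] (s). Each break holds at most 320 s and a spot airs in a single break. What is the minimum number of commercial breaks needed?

9

Total = 310 + 290 + 270 + 270 + 260 + 250 + 210 + 170 + 140 + 120 + 100 + 70 = 2460 s.
Lower bound: ⌈2460/320⌉ = 8 commercial breaks.
A packing using 9 commercial breaks:
  break 1: 310 = 310
  break 2: 290 = 290
  break 3: 270 = 270
  break 4: 270 = 270
  break 5: 260 = 260
  break 6: 250 + 70 = 320
  break 7: 210 + 100 = 310
  break 8: 170 + 140 = 310
  break 9: 120 = 120
No arrangement into 8 commercial breaks stays within capacity, so 9 is optimal.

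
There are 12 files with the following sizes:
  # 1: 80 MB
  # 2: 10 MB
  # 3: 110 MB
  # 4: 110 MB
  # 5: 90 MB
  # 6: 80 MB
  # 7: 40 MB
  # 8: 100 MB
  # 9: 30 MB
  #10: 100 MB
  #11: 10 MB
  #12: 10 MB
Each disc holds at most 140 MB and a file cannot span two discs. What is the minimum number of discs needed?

Total = 110 + 110 + 100 + 100 + 90 + 80 + 80 + 40 + 30 + 10 + 10 + 10 = 770 MB.
Lower bound: ⌈770/140⌉ = 6 discs.
Also, 7 files each exceed 70 MB, and no two of those can share a disc, so at least 7 discs are needed.
A packing using 7 discs:
  disc 1: 110 + 30 = 140
  disc 2: 110 + 10 + 10 + 10 = 140
  disc 3: 100 + 40 = 140
  disc 4: 100 = 100
  disc 5: 90 = 90
  disc 6: 80 = 80
  disc 7: 80 = 80
This matches the lower bound, so 7 is optimal.

7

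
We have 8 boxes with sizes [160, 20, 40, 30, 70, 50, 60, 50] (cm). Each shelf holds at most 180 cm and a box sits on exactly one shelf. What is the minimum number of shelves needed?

Total = 160 + 70 + 60 + 50 + 50 + 40 + 30 + 20 = 480 cm.
Lower bound: ⌈480/180⌉ = 3 shelves.
A packing using 3 shelves:
  shelf 1: 160 + 20 = 180
  shelf 2: 70 + 60 + 50 = 180
  shelf 3: 50 + 40 + 30 = 120
This matches the lower bound, so 3 is optimal.

3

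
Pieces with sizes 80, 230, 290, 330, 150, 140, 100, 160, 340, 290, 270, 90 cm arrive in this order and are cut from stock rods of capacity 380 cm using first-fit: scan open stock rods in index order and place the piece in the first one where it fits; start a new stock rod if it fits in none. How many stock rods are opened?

  80 → stock rod 1 (new)  [load 80/380]
  230 → stock rod 1  [load 310/380]
  290 → stock rod 2 (new)  [load 290/380]
  330 → stock rod 3 (new)  [load 330/380]
  150 → stock rod 4 (new)  [load 150/380]
  140 → stock rod 4  [load 290/380]
  100 → stock rod 5 (new)  [load 100/380]
  160 → stock rod 5  [load 260/380]
  340 → stock rod 6 (new)  [load 340/380]
  290 → stock rod 7 (new)  [load 290/380]
  270 → stock rod 8 (new)  [load 270/380]
  90 → stock rod 2  [load 380/380]
8 stock rods opened.

8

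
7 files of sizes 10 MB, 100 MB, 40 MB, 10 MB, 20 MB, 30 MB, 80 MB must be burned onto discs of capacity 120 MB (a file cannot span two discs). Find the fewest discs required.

Total = 100 + 80 + 40 + 30 + 20 + 10 + 10 = 290 MB.
Lower bound: ⌈290/120⌉ = 3 discs.
A packing using 3 discs:
  disc 1: 100 + 20 = 120
  disc 2: 80 + 40 = 120
  disc 3: 30 + 10 + 10 = 50
This matches the lower bound, so 3 is optimal.

3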